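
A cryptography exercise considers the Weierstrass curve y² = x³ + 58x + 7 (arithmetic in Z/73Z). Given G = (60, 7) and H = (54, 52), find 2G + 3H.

First 2G:
Repeated addition: build up to 2G.
2G: tangent at (60, 7): λ = (3·60² + 58)/(2·7) ≡ 54/14. 14⁻¹ ≡ 47 (mod 73), so λ ≡ 54·47 ≡ 56.
  x = λ² - 60 - 60 = 3136 - 120 ≡ 23; y = λ·(60 - 23) - 7 ≡ 21. → (23, 21)
2G = (23, 21).
Next 3H:
Repeated addition: build up to 3H.
2H: tangent at (54, 52): λ = (3·54² + 58)/(2·52) ≡ 46/31. 31⁻¹ ≡ 33 (mod 73), so λ ≡ 46·33 ≡ 58.
  x = λ² - 54 - 54 = 3364 - 108 ≡ 44; y = λ·(54 - 44) - 52 ≡ 17. → (44, 17)
3H: (44, 17) + (54, 52). λ = (52 - 17)/(54 - 44) ≡ 35/10 mod 73. 10⁻¹ ≡ 22 (mod 73), so λ ≡ 40.
  x = λ² - 44 - 54 = 1600 - 98 ≡ 42; y = λ·(44 - 42) - 17 ≡ 63. → (42, 63)
3H = (42, 63).
Finally 2G + 3H:
(23, 21) + (42, 63). λ = (63 - 21)/(42 - 23) ≡ 42/19 mod 73. 19⁻¹ ≡ 50 (mod 73) since 19·50 = 950 ≡ 1, so λ ≡ 56.
  x = λ² - 23 - 42 = 3136 - 65 ≡ 5; y = λ·(23 - 5) - 21 ≡ 38. → (5, 38)

(5, 38)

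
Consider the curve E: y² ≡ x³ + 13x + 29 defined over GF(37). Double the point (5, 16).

tangent at (5, 16): λ = (3·5² + 13)/(2·16) ≡ 14/32. 32⁻¹ ≡ 22 (mod 37), so λ ≡ 14·22 ≡ 12.
  x = λ² - 5 - 5 = 144 - 10 ≡ 23; y = λ·(5 - 23) - 16 ≡ 27. → (23, 27)

(23, 27)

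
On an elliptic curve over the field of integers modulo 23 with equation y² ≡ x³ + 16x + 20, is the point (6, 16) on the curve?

y² = 16² ≡ 3; x³ + 16x + 20 = 332 ≡ 10 (mod 23). 3 ≠ 10.

no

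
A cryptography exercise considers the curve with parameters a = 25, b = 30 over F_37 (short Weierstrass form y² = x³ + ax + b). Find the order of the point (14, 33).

2P: tangent at (14, 33): λ = (3·14² + 25)/(2·33) ≡ 21/29. 29⁻¹ ≡ 23 (mod 37) since 29·23 = 667 ≡ 1, so λ ≡ 21·23 ≡ 2.
  x = λ² - 14 - 14 = 4 - 28 ≡ 13; y = λ·(14 - 13) - 33 ≡ 6. → (13, 6)
3P: (13, 6) + (14, 33). λ = (33 - 6)/(14 - 13) ≡ 27/1 mod 37. 1⁻¹ ≡ 1 (mod 37), so λ ≡ 27.
  x = λ² - 13 - 14 = 729 - 27 ≡ 36; y = λ·(13 - 36) - 6 ≡ 2. → (36, 2)
4P: (36, 2) + (14, 33). λ = (33 - 2)/(14 - 36) ≡ 31/15 mod 37. 15⁻¹ ≡ 5 (mod 37), so λ ≡ 7.
  x = λ² - 36 - 14 = 49 - 50 ≡ 36; y = λ·(36 - 36) - 2 ≡ 35. → (36, 35)
5P: (36, 35) + (14, 33). λ = (33 - 35)/(14 - 36) ≡ 35/15 mod 37. 15⁻¹ ≡ 5 (mod 37), so λ ≡ 27.
  x = λ² - 36 - 14 = 729 - 50 ≡ 13; y = λ·(36 - 13) - 35 ≡ 31. → (13, 31)
6P: (13, 31) + (14, 33). λ = (33 - 31)/(14 - 13) ≡ 2/1 mod 37. 1⁻¹ ≡ 1 (mod 37) since 1·1 = 1 ≡ 1, so λ ≡ 2.
  x = λ² - 13 - 14 = 4 - 27 ≡ 14; y = λ·(13 - 14) - 31 ≡ 4. → (14, 4)
7P: (14, 4) + (14, 33): same x and y₁ ≡ -y₂, so the sum is O.
7P = O, so the order is 7.

7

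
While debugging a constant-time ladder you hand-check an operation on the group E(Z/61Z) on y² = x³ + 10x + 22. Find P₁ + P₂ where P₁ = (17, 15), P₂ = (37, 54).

(32, 32)

(17, 15) + (37, 54). λ = (54 - 15)/(37 - 17) ≡ 39/20 mod 61. 20⁻¹ ≡ 58 (mod 61) since 20·58 = 1160 ≡ 1, so λ ≡ 5.
  x = λ² - 17 - 37 = 25 - 54 ≡ 32; y = λ·(17 - 32) - 15 ≡ 32. → (32, 32)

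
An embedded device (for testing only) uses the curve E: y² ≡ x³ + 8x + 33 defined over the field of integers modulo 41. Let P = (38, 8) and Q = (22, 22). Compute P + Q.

(17, 30)

(38, 8) + (22, 22). λ = (22 - 8)/(22 - 38) ≡ 14/25 mod 41. 25⁻¹ ≡ 23 (mod 41) since 25·23 = 575 ≡ 1, so λ ≡ 35.
  x = λ² - 38 - 22 = 1225 - 60 ≡ 17; y = λ·(38 - 17) - 8 ≡ 30. → (17, 30)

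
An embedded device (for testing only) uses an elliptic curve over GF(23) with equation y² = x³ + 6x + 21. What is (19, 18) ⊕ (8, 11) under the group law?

(8, 12)

(19, 18) + (8, 11). λ = (11 - 18)/(8 - 19) ≡ 16/12 mod 23. 12⁻¹ ≡ 2 (mod 23) since 12·2 = 24 ≡ 1, so λ ≡ 9.
  x = λ² - 19 - 8 = 81 - 27 ≡ 8; y = λ·(19 - 8) - 18 ≡ 12. → (8, 12)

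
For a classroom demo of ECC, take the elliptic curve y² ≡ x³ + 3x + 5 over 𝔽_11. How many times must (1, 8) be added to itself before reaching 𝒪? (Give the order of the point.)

2P: tangent at (1, 8): λ = (3·1² + 3)/(2·8) ≡ 6/5. 5⁻¹ ≡ 9 (mod 11), so λ ≡ 6·9 ≡ 10.
  x = λ² - 1 - 1 = 100 - 2 ≡ 10; y = λ·(1 - 10) - 8 ≡ 1. → (10, 1)
3P: (10, 1) + (1, 8). λ = (8 - 1)/(1 - 10) ≡ 7/2 mod 11. 2⁻¹ ≡ 6 (mod 11) since 2·6 = 12 ≡ 1, so λ ≡ 9.
  x = λ² - 10 - 1 = 81 - 11 ≡ 4; y = λ·(10 - 4) - 1 ≡ 9. → (4, 9)
4P: (4, 9) + (1, 8). λ = (8 - 9)/(1 - 4) ≡ 10/8 mod 11. 8⁻¹ ≡ 7 (mod 11), so λ ≡ 4.
  x = λ² - 4 - 1 = 16 - 5 ≡ 0; y = λ·(4 - 0) - 9 ≡ 7. → (0, 7)
5P: (0, 7) + (1, 8). λ = (8 - 7)/(1 - 0) ≡ 1/1 mod 11. 1⁻¹ ≡ 1 (mod 11), so λ ≡ 1.
  x = λ² - 0 - 1 = 1 - 1 ≡ 0; y = λ·(0 - 0) - 7 ≡ 4. → (0, 4)
6P: (0, 4) + (1, 8). λ = (8 - 4)/(1 - 0) ≡ 4/1 mod 11. 1⁻¹ ≡ 1 (mod 11), so λ ≡ 4.
  x = λ² - 0 - 1 = 16 - 1 ≡ 4; y = λ·(0 - 4) - 4 ≡ 2. → (4, 2)
7P: (4, 2) + (1, 8). λ = (8 - 2)/(1 - 4) ≡ 6/8 mod 11. 8⁻¹ ≡ 7 (mod 11) since 8·7 = 56 ≡ 1, so λ ≡ 9.
  x = λ² - 4 - 1 = 81 - 5 ≡ 10; y = λ·(4 - 10) - 2 ≡ 10. → (10, 10)
8P: (10, 10) + (1, 8). λ = (8 - 10)/(1 - 10) ≡ 9/2 mod 11. 2⁻¹ ≡ 6 (mod 11) since 2·6 = 12 ≡ 1, so λ ≡ 10.
  x = λ² - 10 - 1 = 100 - 11 ≡ 1; y = λ·(10 - 1) - 10 ≡ 3. → (1, 3)
9P: (1, 3) + (1, 8): same x and y₁ ≡ -y₂, so the sum is 𝒪.
9P = 𝒪, so the order is 9.

9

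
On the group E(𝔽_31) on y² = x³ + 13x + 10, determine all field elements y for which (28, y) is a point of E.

none

x³ + 13x + 10 = 22326 ≡ 6 (mod 31).
6 is a non-residue mod 31; no y exists.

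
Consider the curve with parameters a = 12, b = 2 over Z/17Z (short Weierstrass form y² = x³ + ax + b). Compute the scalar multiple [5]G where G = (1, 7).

Double-and-add on 5 = (101)₂. Start with G = (1, 7) for the leading 1-bit.
double: tangent at (1, 7): λ = (3·1² + 12)/(2·7) ≡ 15/14. 14⁻¹ ≡ 11 (mod 17), so λ ≡ 15·11 ≡ 12.
  x = λ² - 1 - 1 = 144 - 2 ≡ 6; y = λ·(1 - 6) - 7 ≡ 1. → (6, 1)
double: tangent at (6, 1): λ = (3·6² + 12)/(2·1) ≡ 1/2. 2⁻¹ ≡ 9 (mod 17), so λ ≡ 1·9 ≡ 9.
  x = λ² - 6 - 6 = 81 - 12 ≡ 1; y = λ·(6 - 1) - 1 ≡ 10. → (1, 10)
add G: (1, 10) + (1, 7): same x and y₁ ≡ -y₂, so the sum is O.

O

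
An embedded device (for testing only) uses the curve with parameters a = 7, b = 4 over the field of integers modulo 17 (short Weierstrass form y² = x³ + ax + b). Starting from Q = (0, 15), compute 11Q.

Double-and-add on 11 = (1011)₂. Start with Q = (0, 15) for the leading 1-bit.
double: tangent at (0, 15): λ = (3·0² + 7)/(2·15) ≡ 7/13. 13⁻¹ ≡ 4 (mod 17), so λ ≡ 7·4 ≡ 11.
  x = λ² - 0 - 0 = 121 - 0 ≡ 2; y = λ·(0 - 2) - 15 ≡ 14. → (2, 14)
double: tangent at (2, 14): λ = (3·2² + 7)/(2·14) ≡ 2/11. 11⁻¹ ≡ 14 (mod 17) since 11·14 = 154 ≡ 1, so λ ≡ 2·14 ≡ 11.
  x = λ² - 2 - 2 = 121 - 4 ≡ 15; y = λ·(2 - 15) - 14 ≡ 13. → (15, 13)
add Q: (15, 13) + (0, 15). λ = (15 - 13)/(0 - 15) ≡ 2/2 mod 17. 2⁻¹ ≡ 9 (mod 17) since 2·9 = 18 ≡ 1, so λ ≡ 1.
  x = λ² - 15 - 0 = 1 - 15 ≡ 3; y = λ·(15 - 3) - 13 ≡ 16. → (3, 16)
double: tangent at (3, 16): λ = (3·3² + 7)/(2·16) ≡ 0/15. 15⁻¹ ≡ 8 (mod 17), so λ ≡ 0·8 ≡ 0.
  x = λ² - 3 - 3 = 0 - 6 ≡ 11; y = λ·(3 - 11) - 16 ≡ 1. → (11, 1)
add Q: (11, 1) + (0, 15). λ = (15 - 1)/(0 - 11) ≡ 14/6 mod 17. 6⁻¹ ≡ 3 (mod 17), so λ ≡ 8.
  x = λ² - 11 - 0 = 64 - 11 ≡ 2; y = λ·(11 - 2) - 1 ≡ 3. → (2, 3)

(2, 3)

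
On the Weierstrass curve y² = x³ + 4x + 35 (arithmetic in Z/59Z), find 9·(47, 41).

(25, 19)

Write G = (47, 41).
Double-and-add on 9 = (1001)₂. Start with G = (47, 41) for the leading 1-bit.
double: tangent at (47, 41): λ = (3·47² + 4)/(2·41) ≡ 23/23. 23⁻¹ ≡ 18 (mod 59) since 23·18 = 414 ≡ 1, so λ ≡ 23·18 ≡ 1.
  x = λ² - 47 - 47 = 1 - 94 ≡ 25; y = λ·(47 - 25) - 41 ≡ 40. → (25, 40)
double: tangent at (25, 40): λ = (3·25² + 4)/(2·40) ≡ 50/21. 21⁻¹ ≡ 45 (mod 59), so λ ≡ 50·45 ≡ 8.
  x = λ² - 25 - 25 = 64 - 50 ≡ 14; y = λ·(25 - 14) - 40 ≡ 48. → (14, 48)
double: tangent at (14, 48): λ = (3·14² + 4)/(2·48) ≡ 2/37. 37⁻¹ ≡ 8 (mod 59), so λ ≡ 2·8 ≡ 16.
  x = λ² - 14 - 14 = 256 - 28 ≡ 51; y = λ·(14 - 51) - 48 ≡ 9. → (51, 9)
add G: (51, 9) + (47, 41). λ = (41 - 9)/(47 - 51) ≡ 32/55 mod 59. 55⁻¹ ≡ 44 (mod 59) since 55·44 = 2420 ≡ 1, so λ ≡ 51.
  x = λ² - 51 - 47 = 2601 - 98 ≡ 25; y = λ·(51 - 25) - 9 ≡ 19. → (25, 19)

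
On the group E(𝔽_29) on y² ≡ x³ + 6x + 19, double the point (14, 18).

(5, 0)

tangent at (14, 18): λ = (3·14² + 6)/(2·18) ≡ 14/7. 7⁻¹ ≡ 25 (mod 29), so λ ≡ 14·25 ≡ 2.
  x = λ² - 14 - 14 = 4 - 28 ≡ 5; y = λ·(14 - 5) - 18 ≡ 0. → (5, 0)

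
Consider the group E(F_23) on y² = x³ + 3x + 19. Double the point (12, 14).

(1, 0)

tangent at (12, 14): λ = (3·12² + 3)/(2·14) ≡ 21/5. 5⁻¹ ≡ 14 (mod 23) since 5·14 = 70 ≡ 1, so λ ≡ 21·14 ≡ 18.
  x = λ² - 12 - 12 = 324 - 24 ≡ 1; y = λ·(12 - 1) - 14 ≡ 0. → (1, 0)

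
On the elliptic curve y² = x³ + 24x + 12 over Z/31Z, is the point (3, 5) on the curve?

y² = 5² ≡ 25; x³ + 24x + 12 = 111 ≡ 18 (mod 31). 25 ≠ 18.

no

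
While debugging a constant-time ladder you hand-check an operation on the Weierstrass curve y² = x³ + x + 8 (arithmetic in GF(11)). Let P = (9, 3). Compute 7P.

Repeated addition: build up to 7P.
2P: tangent at (9, 3): λ = (3·9² + 1)/(2·3) ≡ 2/6. 6⁻¹ ≡ 2 (mod 11), so λ ≡ 2·2 ≡ 4.
  x = λ² - 9 - 9 = 16 - 18 ≡ 9; y = λ·(9 - 9) - 3 ≡ 8. → (9, 8)
3P: (9, 8) + (9, 3): same x and y₁ ≡ -y₂, so the sum is O.
4P: O + (9, 3) = (9, 3) (identity).
5P: tangent at (9, 3): λ = (3·9² + 1)/(2·3) ≡ 2/6. 6⁻¹ ≡ 2 (mod 11), so λ ≡ 2·2 ≡ 4.
  x = λ² - 9 - 9 = 16 - 18 ≡ 9; y = λ·(9 - 9) - 3 ≡ 8. → (9, 8)
6P: (9, 8) + (9, 3): same x and y₁ ≡ -y₂, so the sum is O.
7P: O + (9, 3) = (9, 3) (identity).

(9, 3)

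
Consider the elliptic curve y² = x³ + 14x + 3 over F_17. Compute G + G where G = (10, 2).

(1, 16)

tangent at (10, 2): λ = (3·10² + 14)/(2·2) ≡ 8/4. 4⁻¹ ≡ 13 (mod 17) since 4·13 = 52 ≡ 1, so λ ≡ 8·13 ≡ 2.
  x = λ² - 10 - 10 = 4 - 20 ≡ 1; y = λ·(10 - 1) - 2 ≡ 16. → (1, 16)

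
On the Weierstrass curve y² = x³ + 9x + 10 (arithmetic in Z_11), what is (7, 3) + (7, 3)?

(2, 6)

tangent at (7, 3): λ = (3·7² + 9)/(2·3) ≡ 2/6. 6⁻¹ ≡ 2 (mod 11) since 6·2 = 12 ≡ 1, so λ ≡ 2·2 ≡ 4.
  x = λ² - 7 - 7 = 16 - 14 ≡ 2; y = λ·(7 - 2) - 3 ≡ 6. → (2, 6)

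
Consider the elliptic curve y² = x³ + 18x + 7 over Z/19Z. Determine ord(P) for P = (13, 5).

5

2P: tangent at (13, 5): λ = (3·13² + 18)/(2·5) ≡ 12/10. 10⁻¹ ≡ 2 (mod 19), so λ ≡ 12·2 ≡ 5.
  x = λ² - 13 - 13 = 25 - 26 ≡ 18; y = λ·(13 - 18) - 5 ≡ 8. → (18, 8)
3P: (18, 8) + (13, 5). λ = (5 - 8)/(13 - 18) ≡ 16/14 mod 19. 14⁻¹ ≡ 15 (mod 19), so λ ≡ 12.
  x = λ² - 18 - 13 = 144 - 31 ≡ 18; y = λ·(18 - 18) - 8 ≡ 11. → (18, 11)
4P: (18, 11) + (13, 5). λ = (5 - 11)/(13 - 18) ≡ 13/14 mod 19. 14⁻¹ ≡ 15 (mod 19) since 14·15 = 210 ≡ 1, so λ ≡ 5.
  x = λ² - 18 - 13 = 25 - 31 ≡ 13; y = λ·(18 - 13) - 11 ≡ 14. → (13, 14)
5P: (13, 14) + (13, 5): same x and y₁ ≡ -y₂, so the sum is the point at infinity.
5P = the point at infinity, so the order is 5.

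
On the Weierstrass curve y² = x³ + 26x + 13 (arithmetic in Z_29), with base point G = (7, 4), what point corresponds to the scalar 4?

(12, 20)

Double-and-add on 4 = (100)₂. Start with G = (7, 4) for the leading 1-bit.
double: tangent at (7, 4): λ = (3·7² + 26)/(2·4) ≡ 28/8. 8⁻¹ ≡ 11 (mod 29) since 8·11 = 88 ≡ 1, so λ ≡ 28·11 ≡ 18.
  x = λ² - 7 - 7 = 324 - 14 ≡ 20; y = λ·(7 - 20) - 4 ≡ 23. → (20, 23)
double: tangent at (20, 23): λ = (3·20² + 26)/(2·23) ≡ 8/17. 17⁻¹ ≡ 12 (mod 29) since 17·12 = 204 ≡ 1, so λ ≡ 8·12 ≡ 9.
  x = λ² - 20 - 20 = 81 - 40 ≡ 12; y = λ·(20 - 12) - 23 ≡ 20. → (12, 20)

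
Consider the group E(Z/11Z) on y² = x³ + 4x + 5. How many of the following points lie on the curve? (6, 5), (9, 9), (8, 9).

(6, 5): 5² ≡ 3, rhs ≡ 3 → on.
(9, 9): 9² ≡ 4, rhs ≡ 0 → off.
(8, 9): 9² ≡ 4, rhs ≡ 10 → off.

1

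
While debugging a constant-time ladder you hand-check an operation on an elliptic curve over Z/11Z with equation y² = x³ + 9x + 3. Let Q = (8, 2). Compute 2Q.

tangent at (8, 2): λ = (3·8² + 9)/(2·2) ≡ 3/4. 4⁻¹ ≡ 3 (mod 11) since 4·3 = 12 ≡ 1, so λ ≡ 3·3 ≡ 9.
  x = λ² - 8 - 8 = 81 - 16 ≡ 10; y = λ·(8 - 10) - 2 ≡ 2. → (10, 2)

(10, 2)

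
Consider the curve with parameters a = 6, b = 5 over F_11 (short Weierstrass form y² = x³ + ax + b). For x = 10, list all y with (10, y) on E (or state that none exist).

3, 8

x³ + 6x + 5 = 1065 ≡ 9 (mod 11).
Square roots of 9 mod 11: 3 and 8 (since 3² = 9 ≡ 9).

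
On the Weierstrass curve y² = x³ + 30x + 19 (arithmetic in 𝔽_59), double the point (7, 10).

tangent at (7, 10): λ = (3·7² + 30)/(2·10) ≡ 0/20. 20⁻¹ ≡ 3 (mod 59) since 20·3 = 60 ≡ 1, so λ ≡ 0·3 ≡ 0.
  x = λ² - 7 - 7 = 0 - 14 ≡ 45; y = λ·(7 - 45) - 10 ≡ 49. → (45, 49)

(45, 49)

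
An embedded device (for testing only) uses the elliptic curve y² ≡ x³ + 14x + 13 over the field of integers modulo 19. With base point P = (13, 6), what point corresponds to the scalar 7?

(13, 13)

Double-and-add on 7 = (111)₂. Start with P = (13, 6) for the leading 1-bit.
double: tangent at (13, 6): λ = (3·13² + 14)/(2·6) ≡ 8/12. 12⁻¹ ≡ 8 (mod 19), so λ ≡ 8·8 ≡ 7.
  x = λ² - 13 - 13 = 49 - 26 ≡ 4; y = λ·(13 - 4) - 6 ≡ 0. → (4, 0)
add P: (4, 0) + (13, 6). λ = (6 - 0)/(13 - 4) ≡ 6/9 mod 19. 9⁻¹ ≡ 17 (mod 19), so λ ≡ 7.
  x = λ² - 4 - 13 = 49 - 17 ≡ 13; y = λ·(4 - 13) - 0 ≡ 13. → (13, 13)
double: tangent at (13, 13): λ = (3·13² + 14)/(2·13) ≡ 8/7. 7⁻¹ ≡ 11 (mod 19), so λ ≡ 8·11 ≡ 12.
  x = λ² - 13 - 13 = 144 - 26 ≡ 4; y = λ·(13 - 4) - 13 ≡ 0. → (4, 0)
add P: (4, 0) + (13, 6). λ = (6 - 0)/(13 - 4) ≡ 6/9 mod 19. 9⁻¹ ≡ 17 (mod 19) since 9·17 = 153 ≡ 1, so λ ≡ 7.
  x = λ² - 4 - 13 = 49 - 17 ≡ 13; y = λ·(4 - 13) - 0 ≡ 13. → (13, 13)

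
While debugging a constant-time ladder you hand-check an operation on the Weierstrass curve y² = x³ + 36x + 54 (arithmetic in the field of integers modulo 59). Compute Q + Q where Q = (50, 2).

tangent at (50, 2): λ = (3·50² + 36)/(2·2) ≡ 43/4. 4⁻¹ ≡ 15 (mod 59), so λ ≡ 43·15 ≡ 55.
  x = λ² - 50 - 50 = 3025 - 100 ≡ 34; y = λ·(50 - 34) - 2 ≡ 52. → (34, 52)

(34, 52)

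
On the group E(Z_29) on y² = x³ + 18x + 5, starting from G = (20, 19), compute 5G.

Repeated addition: build up to 5G.
2G: tangent at (20, 19): λ = (3·20² + 18)/(2·19) ≡ 0/9. 9⁻¹ ≡ 13 (mod 29) since 9·13 = 117 ≡ 1, so λ ≡ 0·13 ≡ 0.
  x = λ² - 20 - 20 = 0 - 40 ≡ 18; y = λ·(20 - 18) - 19 ≡ 10. → (18, 10)
3G: (18, 10) + (20, 19). λ = (19 - 10)/(20 - 18) ≡ 9/2 mod 29. 2⁻¹ ≡ 15 (mod 29) since 2·15 = 30 ≡ 1, so λ ≡ 19.
  x = λ² - 18 - 20 = 361 - 38 ≡ 4; y = λ·(18 - 4) - 10 ≡ 24. → (4, 24)
4G: (4, 24) + (20, 19). λ = (19 - 24)/(20 - 4) ≡ 24/16 mod 29. 16⁻¹ ≡ 20 (mod 29), so λ ≡ 16.
  x = λ² - 4 - 20 = 256 - 24 ≡ 0; y = λ·(4 - 0) - 24 ≡ 11. → (0, 11)
5G: (0, 11) + (20, 19). λ = (19 - 11)/(20 - 0) ≡ 8/20 mod 29. 20⁻¹ ≡ 16 (mod 29), so λ ≡ 12.
  x = λ² - 0 - 20 = 144 - 20 ≡ 8; y = λ·(0 - 8) - 11 ≡ 9. → (8, 9)

(8, 9)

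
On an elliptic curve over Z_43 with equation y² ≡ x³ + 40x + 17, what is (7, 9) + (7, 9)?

(7, 34)

tangent at (7, 9): λ = (3·7² + 40)/(2·9) ≡ 15/18. 18⁻¹ ≡ 12 (mod 43) since 18·12 = 216 ≡ 1, so λ ≡ 15·12 ≡ 8.
  x = λ² - 7 - 7 = 64 - 14 ≡ 7; y = λ·(7 - 7) - 9 ≡ 34. → (7, 34)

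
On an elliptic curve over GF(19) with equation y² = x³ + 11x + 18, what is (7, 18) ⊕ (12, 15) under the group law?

(11, 11)

(7, 18) + (12, 15). λ = (15 - 18)/(12 - 7) ≡ 16/5 mod 19. 5⁻¹ ≡ 4 (mod 19) since 5·4 = 20 ≡ 1, so λ ≡ 7.
  x = λ² - 7 - 12 = 49 - 19 ≡ 11; y = λ·(7 - 11) - 18 ≡ 11. → (11, 11)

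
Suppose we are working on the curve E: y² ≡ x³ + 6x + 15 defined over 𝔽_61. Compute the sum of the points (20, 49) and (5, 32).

(20, 49) + (5, 32). λ = (32 - 49)/(5 - 20) ≡ 44/46 mod 61. 46⁻¹ ≡ 4 (mod 61), so λ ≡ 54.
  x = λ² - 20 - 5 = 2916 - 25 ≡ 24; y = λ·(20 - 24) - 49 ≡ 40. → (24, 40)

(24, 40)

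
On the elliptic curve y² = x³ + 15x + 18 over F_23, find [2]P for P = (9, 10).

(18, 5)

tangent at (9, 10): λ = (3·9² + 15)/(2·10) ≡ 5/20. 20⁻¹ ≡ 15 (mod 23) since 20·15 = 300 ≡ 1, so λ ≡ 5·15 ≡ 6.
  x = λ² - 9 - 9 = 36 - 18 ≡ 18; y = λ·(9 - 18) - 10 ≡ 5. → (18, 5)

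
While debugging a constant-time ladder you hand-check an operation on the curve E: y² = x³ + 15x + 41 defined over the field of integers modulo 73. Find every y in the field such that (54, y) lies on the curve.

x³ + 15x + 41 = 158315 ≡ 51 (mod 73).
51 is a non-residue mod 73; no y exists.

none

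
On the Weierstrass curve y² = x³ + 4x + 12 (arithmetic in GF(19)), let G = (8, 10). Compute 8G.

Double-and-add on 8 = (1000)₂. Start with G = (8, 10) for the leading 1-bit.
double: tangent at (8, 10): λ = (3·8² + 4)/(2·10) ≡ 6/1. 1⁻¹ ≡ 1 (mod 19), so λ ≡ 6·1 ≡ 6.
  x = λ² - 8 - 8 = 36 - 16 ≡ 1; y = λ·(8 - 1) - 10 ≡ 13. → (1, 13)
double: tangent at (1, 13): λ = (3·1² + 4)/(2·13) ≡ 7/7. 7⁻¹ ≡ 11 (mod 19) since 7·11 = 77 ≡ 1, so λ ≡ 7·11 ≡ 1.
  x = λ² - 1 - 1 = 1 - 2 ≡ 18; y = λ·(1 - 18) - 13 ≡ 8. → (18, 8)
double: tangent at (18, 8): λ = (3·18² + 4)/(2·8) ≡ 7/16. 16⁻¹ ≡ 6 (mod 19) since 16·6 = 96 ≡ 1, so λ ≡ 7·6 ≡ 4.
  x = λ² - 18 - 18 = 16 - 36 ≡ 18; y = λ·(18 - 18) - 8 ≡ 11. → (18, 11)

(18, 11)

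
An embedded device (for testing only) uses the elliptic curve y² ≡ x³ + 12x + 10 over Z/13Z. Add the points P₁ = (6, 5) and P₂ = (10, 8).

(0, 6)

(6, 5) + (10, 8). λ = (8 - 5)/(10 - 6) ≡ 3/4 mod 13. 4⁻¹ ≡ 10 (mod 13), so λ ≡ 4.
  x = λ² - 6 - 10 = 16 - 16 ≡ 0; y = λ·(6 - 0) - 5 ≡ 6. → (0, 6)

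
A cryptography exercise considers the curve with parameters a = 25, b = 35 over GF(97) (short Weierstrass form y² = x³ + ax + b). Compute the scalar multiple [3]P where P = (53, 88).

Repeated addition: build up to 3P.
2P: tangent at (53, 88): λ = (3·53² + 25)/(2·88) ≡ 13/79. 79⁻¹ ≡ 70 (mod 97), so λ ≡ 13·70 ≡ 37.
  x = λ² - 53 - 53 = 1369 - 106 ≡ 2; y = λ·(53 - 2) - 88 ≡ 53. → (2, 53)
3P: (2, 53) + (53, 88). λ = (88 - 53)/(53 - 2) ≡ 35/51 mod 97. 51⁻¹ ≡ 78 (mod 97) since 51·78 = 3978 ≡ 1, so λ ≡ 14.
  x = λ² - 2 - 53 = 196 - 55 ≡ 44; y = λ·(2 - 44) - 53 ≡ 38. → (44, 38)

(44, 38)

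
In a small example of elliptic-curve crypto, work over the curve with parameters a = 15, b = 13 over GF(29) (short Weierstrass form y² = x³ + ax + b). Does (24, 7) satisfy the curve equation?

no

y² = 7² ≡ 20; x³ + 15x + 13 = 14197 ≡ 16 (mod 29). 20 ≠ 16.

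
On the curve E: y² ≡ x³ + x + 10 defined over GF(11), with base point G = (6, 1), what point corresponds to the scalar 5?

(9, 0)

Repeated addition: build up to 5G.
2G: tangent at (6, 1): λ = (3·6² + 1)/(2·1) ≡ 10/2. 2⁻¹ ≡ 6 (mod 11), so λ ≡ 10·6 ≡ 5.
  x = λ² - 6 - 6 = 25 - 12 ≡ 2; y = λ·(6 - 2) - 1 ≡ 8. → (2, 8)
3G: (2, 8) + (6, 1). λ = (1 - 8)/(6 - 2) ≡ 4/4 mod 11. 4⁻¹ ≡ 3 (mod 11), so λ ≡ 1.
  x = λ² - 2 - 6 = 1 - 8 ≡ 4; y = λ·(2 - 4) - 8 ≡ 1. → (4, 1)
4G: (4, 1) + (6, 1). λ = (1 - 1)/(6 - 4) ≡ 0/2 mod 11. 2⁻¹ ≡ 6 (mod 11), so λ ≡ 0.
  x = λ² - 4 - 6 = 0 - 10 ≡ 1; y = λ·(4 - 1) - 1 ≡ 10. → (1, 10)
5G: (1, 10) + (6, 1). λ = (1 - 10)/(6 - 1) ≡ 2/5 mod 11. 5⁻¹ ≡ 9 (mod 11), so λ ≡ 7.
  x = λ² - 1 - 6 = 49 - 7 ≡ 9; y = λ·(1 - 9) - 10 ≡ 0. → (9, 0)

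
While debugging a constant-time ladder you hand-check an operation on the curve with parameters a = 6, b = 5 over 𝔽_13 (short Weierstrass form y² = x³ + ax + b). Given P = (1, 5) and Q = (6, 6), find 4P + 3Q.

(7, 0)

First 4P:
Double-and-add on 4 = (100)₂. Start with P = (1, 5) for the leading 1-bit.
double: tangent at (1, 5): λ = (3·1² + 6)/(2·5) ≡ 9/10. 10⁻¹ ≡ 4 (mod 13), so λ ≡ 9·4 ≡ 10.
  x = λ² - 1 - 1 = 100 - 2 ≡ 7; y = λ·(1 - 7) - 5 ≡ 0. → (7, 0)
double: (7, 0) + (7, 0): same x and y₁ ≡ -y₂, so the sum is ∞.
4P = ∞.
Next 3Q:
Repeated addition: build up to 3Q.
2Q: tangent at (6, 6): λ = (3·6² + 6)/(2·6) ≡ 10/12. 12⁻¹ ≡ 12 (mod 13) since 12·12 = 144 ≡ 1, so λ ≡ 10·12 ≡ 3.
  x = λ² - 6 - 6 = 9 - 12 ≡ 10; y = λ·(6 - 10) - 6 ≡ 8. → (10, 8)
3Q: (10, 8) + (6, 6). λ = (6 - 8)/(6 - 10) ≡ 11/9 mod 13. 9⁻¹ ≡ 3 (mod 13), so λ ≡ 7.
  x = λ² - 10 - 6 = 49 - 16 ≡ 7; y = λ·(10 - 7) - 8 ≡ 0. → (7, 0)
3Q = (7, 0).
Finally 4P + 3Q:
∞ + (7, 0) = (7, 0) (identity).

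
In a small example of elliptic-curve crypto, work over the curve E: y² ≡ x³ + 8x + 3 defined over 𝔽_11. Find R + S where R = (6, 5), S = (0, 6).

(6, 5) + (0, 6). λ = (6 - 5)/(0 - 6) ≡ 1/5 mod 11. 5⁻¹ ≡ 9 (mod 11) since 5·9 = 45 ≡ 1, so λ ≡ 9.
  x = λ² - 6 - 0 = 81 - 6 ≡ 9; y = λ·(6 - 9) - 5 ≡ 1. → (9, 1)

(9, 1)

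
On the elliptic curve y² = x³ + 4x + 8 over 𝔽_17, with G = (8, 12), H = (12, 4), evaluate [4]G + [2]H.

(9, 12)

First 4G:
Repeated addition: build up to 4G.
2G: tangent at (8, 12): λ = (3·8² + 4)/(2·12) ≡ 9/7. 7⁻¹ ≡ 5 (mod 17), so λ ≡ 9·5 ≡ 11.
  x = λ² - 8 - 8 = 121 - 16 ≡ 3; y = λ·(8 - 3) - 12 ≡ 9. → (3, 9)
3G: (3, 9) + (8, 12). λ = (12 - 9)/(8 - 3) ≡ 3/5 mod 17. 5⁻¹ ≡ 7 (mod 17), so λ ≡ 4.
  x = λ² - 3 - 8 = 16 - 11 ≡ 5; y = λ·(3 - 5) - 9 ≡ 0. → (5, 0)
4G: (5, 0) + (8, 12). λ = (12 - 0)/(8 - 5) ≡ 12/3 mod 17. 3⁻¹ ≡ 6 (mod 17), so λ ≡ 4.
  x = λ² - 5 - 8 = 16 - 13 ≡ 3; y = λ·(5 - 3) - 0 ≡ 8. → (3, 8)
4G = (3, 8).
Next 2H:
Repeated addition: build up to 2H.
2H: tangent at (12, 4): λ = (3·12² + 4)/(2·4) ≡ 11/8. 8⁻¹ ≡ 15 (mod 17), so λ ≡ 11·15 ≡ 12.
  x = λ² - 12 - 12 = 144 - 24 ≡ 1; y = λ·(12 - 1) - 4 ≡ 9. → (1, 9)
2H = (1, 9).
Finally 4G + 2H:
(3, 8) + (1, 9). λ = (9 - 8)/(1 - 3) ≡ 1/15 mod 17. 15⁻¹ ≡ 8 (mod 17), so λ ≡ 8.
  x = λ² - 3 - 1 = 64 - 4 ≡ 9; y = λ·(3 - 9) - 8 ≡ 12. → (9, 12)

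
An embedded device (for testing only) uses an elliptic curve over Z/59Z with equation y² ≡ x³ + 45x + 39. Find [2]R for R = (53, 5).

(39, 44)

tangent at (53, 5): λ = (3·53² + 45)/(2·5) ≡ 35/10. 10⁻¹ ≡ 6 (mod 59), so λ ≡ 35·6 ≡ 33.
  x = λ² - 53 - 53 = 1089 - 106 ≡ 39; y = λ·(53 - 39) - 5 ≡ 44. → (39, 44)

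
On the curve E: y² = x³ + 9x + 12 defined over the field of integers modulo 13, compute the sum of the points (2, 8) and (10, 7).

(0, 8)

(2, 8) + (10, 7). λ = (7 - 8)/(10 - 2) ≡ 12/8 mod 13. 8⁻¹ ≡ 5 (mod 13), so λ ≡ 8.
  x = λ² - 2 - 10 = 64 - 12 ≡ 0; y = λ·(2 - 0) - 8 ≡ 8. → (0, 8)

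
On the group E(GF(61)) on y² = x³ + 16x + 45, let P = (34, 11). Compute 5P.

Repeated addition: build up to 5P.
2P: tangent at (34, 11): λ = (3·34² + 16)/(2·11) ≡ 7/22. 22⁻¹ ≡ 25 (mod 61) since 22·25 = 550 ≡ 1, so λ ≡ 7·25 ≡ 53.
  x = λ² - 34 - 34 = 2809 - 68 ≡ 57; y = λ·(34 - 57) - 11 ≡ 51. → (57, 51)
3P: (57, 51) + (34, 11). λ = (11 - 51)/(34 - 57) ≡ 21/38 mod 61. 38⁻¹ ≡ 53 (mod 61), so λ ≡ 15.
  x = λ² - 57 - 34 = 225 - 91 ≡ 12; y = λ·(57 - 12) - 51 ≡ 14. → (12, 14)
4P: (12, 14) + (34, 11). λ = (11 - 14)/(34 - 12) ≡ 58/22 mod 61. 22⁻¹ ≡ 25 (mod 61) since 22·25 = 550 ≡ 1, so λ ≡ 47.
  x = λ² - 12 - 34 = 2209 - 46 ≡ 28; y = λ·(12 - 28) - 14 ≡ 27. → (28, 27)
5P: (28, 27) + (34, 11). λ = (11 - 27)/(34 - 28) ≡ 45/6 mod 61. 6⁻¹ ≡ 51 (mod 61), so λ ≡ 38.
  x = λ² - 28 - 34 = 1444 - 62 ≡ 40; y = λ·(28 - 40) - 27 ≡ 5. → (40, 5)

(40, 5)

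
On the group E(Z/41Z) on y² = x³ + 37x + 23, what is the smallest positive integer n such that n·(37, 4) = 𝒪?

6

2P: tangent at (37, 4): λ = (3·37² + 37)/(2·4) ≡ 3/8. 8⁻¹ ≡ 36 (mod 41), so λ ≡ 3·36 ≡ 26.
  x = λ² - 37 - 37 = 676 - 74 ≡ 28; y = λ·(37 - 28) - 4 ≡ 25. → (28, 25)
3P: (28, 25) + (37, 4). λ = (4 - 25)/(37 - 28) ≡ 20/9 mod 41. 9⁻¹ ≡ 32 (mod 41), so λ ≡ 25.
  x = λ² - 28 - 37 = 625 - 65 ≡ 27; y = λ·(28 - 27) - 25 ≡ 0. → (27, 0)
4P: (27, 0) + (37, 4). λ = (4 - 0)/(37 - 27) ≡ 4/10 mod 41. 10⁻¹ ≡ 37 (mod 41), so λ ≡ 25.
  x = λ² - 27 - 37 = 625 - 64 ≡ 28; y = λ·(27 - 28) - 0 ≡ 16. → (28, 16)
5P: (28, 16) + (37, 4). λ = (4 - 16)/(37 - 28) ≡ 29/9 mod 41. 9⁻¹ ≡ 32 (mod 41) since 9·32 = 288 ≡ 1, so λ ≡ 26.
  x = λ² - 28 - 37 = 676 - 65 ≡ 37; y = λ·(28 - 37) - 16 ≡ 37. → (37, 37)
6P: (37, 37) + (37, 4): same x and y₁ ≡ -y₂, so the sum is 𝒪.
6P = 𝒪, so the order is 6.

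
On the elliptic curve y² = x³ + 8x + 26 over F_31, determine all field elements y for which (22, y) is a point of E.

0

x³ + 8x + 26 = 10850 ≡ 0 (mod 31).
Only y = 0 satisfies y² ≡ 0.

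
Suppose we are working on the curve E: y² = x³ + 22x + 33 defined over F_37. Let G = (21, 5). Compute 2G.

(20, 0)

tangent at (21, 5): λ = (3·21² + 22)/(2·5) ≡ 13/10. 10⁻¹ ≡ 26 (mod 37), so λ ≡ 13·26 ≡ 5.
  x = λ² - 21 - 21 = 25 - 42 ≡ 20; y = λ·(21 - 20) - 5 ≡ 0. → (20, 0)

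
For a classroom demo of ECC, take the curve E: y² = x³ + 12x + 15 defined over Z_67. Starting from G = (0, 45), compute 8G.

(11, 65)

Double-and-add on 8 = (1000)₂. Start with G = (0, 45) for the leading 1-bit.
double: tangent at (0, 45): λ = (3·0² + 12)/(2·45) ≡ 12/23. 23⁻¹ ≡ 35 (mod 67) since 23·35 = 805 ≡ 1, so λ ≡ 12·35 ≡ 18.
  x = λ² - 0 - 0 = 324 - 0 ≡ 56; y = λ·(0 - 56) - 45 ≡ 19. → (56, 19)
double: tangent at (56, 19): λ = (3·56² + 12)/(2·19) ≡ 40/38. 38⁻¹ ≡ 30 (mod 67) since 38·30 = 1140 ≡ 1, so λ ≡ 40·30 ≡ 61.
  x = λ² - 56 - 56 = 3721 - 112 ≡ 58; y = λ·(56 - 58) - 19 ≡ 60. → (58, 60)
double: tangent at (58, 60): λ = (3·58² + 12)/(2·60) ≡ 54/53. 53⁻¹ ≡ 43 (mod 67) since 53·43 = 2279 ≡ 1, so λ ≡ 54·43 ≡ 44.
  x = λ² - 58 - 58 = 1936 - 116 ≡ 11; y = λ·(58 - 11) - 60 ≡ 65. → (11, 65)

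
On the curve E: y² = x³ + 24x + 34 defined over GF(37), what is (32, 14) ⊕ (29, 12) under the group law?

(34, 34)

(32, 14) + (29, 12). λ = (12 - 14)/(29 - 32) ≡ 35/34 mod 37. 34⁻¹ ≡ 12 (mod 37) since 34·12 = 408 ≡ 1, so λ ≡ 13.
  x = λ² - 32 - 29 = 169 - 61 ≡ 34; y = λ·(32 - 34) - 14 ≡ 34. → (34, 34)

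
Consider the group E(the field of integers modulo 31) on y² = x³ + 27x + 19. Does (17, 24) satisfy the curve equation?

no

y² = 24² ≡ 18; x³ + 27x + 19 = 5391 ≡ 28 (mod 31). 18 ≠ 28.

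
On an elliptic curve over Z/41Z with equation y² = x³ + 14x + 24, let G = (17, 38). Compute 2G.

(9, 31)

tangent at (17, 38): λ = (3·17² + 14)/(2·38) ≡ 20/35. 35⁻¹ ≡ 34 (mod 41) since 35·34 = 1190 ≡ 1, so λ ≡ 20·34 ≡ 24.
  x = λ² - 17 - 17 = 576 - 34 ≡ 9; y = λ·(17 - 9) - 38 ≡ 31. → (9, 31)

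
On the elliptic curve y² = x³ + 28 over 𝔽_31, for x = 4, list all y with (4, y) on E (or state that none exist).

none

x³ + 0x + 28 = 92 ≡ 30 (mod 31).
30 is a non-residue mod 31; no y exists.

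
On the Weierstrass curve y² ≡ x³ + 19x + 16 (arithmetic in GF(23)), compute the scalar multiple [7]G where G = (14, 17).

(8, 17)

Repeated addition: build up to 7G.
2G: tangent at (14, 17): λ = (3·14² + 19)/(2·17) ≡ 9/11. 11⁻¹ ≡ 21 (mod 23) since 11·21 = 231 ≡ 1, so λ ≡ 9·21 ≡ 5.
  x = λ² - 14 - 14 = 25 - 28 ≡ 20; y = λ·(14 - 20) - 17 ≡ 22. → (20, 22)
3G: (20, 22) + (14, 17). λ = (17 - 22)/(14 - 20) ≡ 18/17 mod 23. 17⁻¹ ≡ 19 (mod 23) since 17·19 = 323 ≡ 1, so λ ≡ 20.
  x = λ² - 20 - 14 = 400 - 34 ≡ 21; y = λ·(20 - 21) - 22 ≡ 4. → (21, 4)
4G: (21, 4) + (14, 17). λ = (17 - 4)/(14 - 21) ≡ 13/16 mod 23. 16⁻¹ ≡ 13 (mod 23) since 16·13 = 208 ≡ 1, so λ ≡ 8.
  x = λ² - 21 - 14 = 64 - 35 ≡ 6; y = λ·(21 - 6) - 4 ≡ 1. → (6, 1)
5G: (6, 1) + (14, 17). λ = (17 - 1)/(14 - 6) ≡ 16/8 mod 23. 8⁻¹ ≡ 3 (mod 23), so λ ≡ 2.
  x = λ² - 6 - 14 = 4 - 20 ≡ 7; y = λ·(6 - 7) - 1 ≡ 20. → (7, 20)
6G: (7, 20) + (14, 17). λ = (17 - 20)/(14 - 7) ≡ 20/7 mod 23. 7⁻¹ ≡ 10 (mod 23) since 7·10 = 70 ≡ 1, so λ ≡ 16.
  x = λ² - 7 - 14 = 256 - 21 ≡ 5; y = λ·(7 - 5) - 20 ≡ 12. → (5, 12)
7G: (5, 12) + (14, 17). λ = (17 - 12)/(14 - 5) ≡ 5/9 mod 23. 9⁻¹ ≡ 18 (mod 23), so λ ≡ 21.
  x = λ² - 5 - 14 = 441 - 19 ≡ 8; y = λ·(5 - 8) - 12 ≡ 17. → (8, 17)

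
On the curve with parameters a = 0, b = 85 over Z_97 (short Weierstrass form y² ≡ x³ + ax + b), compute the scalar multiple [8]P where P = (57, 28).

(66, 48)

Double-and-add on 8 = (1000)₂. Start with P = (57, 28) for the leading 1-bit.
double: tangent at (57, 28): λ = (3·57² + 0)/(2·28) ≡ 47/56. 56⁻¹ ≡ 26 (mod 97), so λ ≡ 47·26 ≡ 58.
  x = λ² - 57 - 57 = 3364 - 114 ≡ 49; y = λ·(57 - 49) - 28 ≡ 48. → (49, 48)
double: tangent at (49, 48): λ = (3·49² + 0)/(2·48) ≡ 25/96. 96⁻¹ ≡ 96 (mod 97), so λ ≡ 25·96 ≡ 72.
  x = λ² - 49 - 49 = 5184 - 98 ≡ 42; y = λ·(49 - 42) - 48 ≡ 68. → (42, 68)
double: tangent at (42, 68): λ = (3·42² + 0)/(2·68) ≡ 54/39. 39⁻¹ ≡ 5 (mod 97) since 39·5 = 195 ≡ 1, so λ ≡ 54·5 ≡ 76.
  x = λ² - 42 - 42 = 5776 - 84 ≡ 66; y = λ·(42 - 66) - 68 ≡ 48. → (66, 48)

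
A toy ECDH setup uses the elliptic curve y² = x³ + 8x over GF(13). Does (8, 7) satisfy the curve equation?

y² = 7² ≡ 10; x³ + 8x + 0 = 576 ≡ 4 (mod 13). 10 ≠ 4.

no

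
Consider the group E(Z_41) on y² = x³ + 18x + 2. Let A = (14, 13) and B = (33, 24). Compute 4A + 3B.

First 4A:
Double-and-add on 4 = (100)₂. Start with A = (14, 13) for the leading 1-bit.
double: tangent at (14, 13): λ = (3·14² + 18)/(2·13) ≡ 32/26. 26⁻¹ ≡ 30 (mod 41), so λ ≡ 32·30 ≡ 17.
  x = λ² - 14 - 14 = 289 - 28 ≡ 15; y = λ·(14 - 15) - 13 ≡ 11. → (15, 11)
double: tangent at (15, 11): λ = (3·15² + 18)/(2·11) ≡ 37/22. 22⁻¹ ≡ 28 (mod 41), so λ ≡ 37·28 ≡ 11.
  x = λ² - 15 - 15 = 121 - 30 ≡ 9; y = λ·(15 - 9) - 11 ≡ 14. → (9, 14)
4A = (9, 14).
Next 3B:
Repeated addition: build up to 3B.
2B: tangent at (33, 24): λ = (3·33² + 18)/(2·24) ≡ 5/7. 7⁻¹ ≡ 6 (mod 41), so λ ≡ 5·6 ≡ 30.
  x = λ² - 33 - 33 = 900 - 66 ≡ 14; y = λ·(33 - 14) - 24 ≡ 13. → (14, 13)
3B: (14, 13) + (33, 24). λ = (24 - 13)/(33 - 14) ≡ 11/19 mod 41. 19⁻¹ ≡ 13 (mod 41) since 19·13 = 247 ≡ 1, so λ ≡ 20.
  x = λ² - 14 - 33 = 400 - 47 ≡ 25; y = λ·(14 - 25) - 13 ≡ 13. → (25, 13)
3B = (25, 13).
Finally 4A + 3B:
(9, 14) + (25, 13). λ = (13 - 14)/(25 - 9) ≡ 40/16 mod 41. 16⁻¹ ≡ 18 (mod 41), so λ ≡ 23.
  x = λ² - 9 - 25 = 529 - 34 ≡ 3; y = λ·(9 - 3) - 14 ≡ 1. → (3, 1)

(3, 1)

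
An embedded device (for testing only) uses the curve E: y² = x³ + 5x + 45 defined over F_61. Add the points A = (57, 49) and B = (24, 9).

(53, 15)

(57, 49) + (24, 9). λ = (9 - 49)/(24 - 57) ≡ 21/28 mod 61. 28⁻¹ ≡ 24 (mod 61) since 28·24 = 672 ≡ 1, so λ ≡ 16.
  x = λ² - 57 - 24 = 256 - 81 ≡ 53; y = λ·(57 - 53) - 49 ≡ 15. → (53, 15)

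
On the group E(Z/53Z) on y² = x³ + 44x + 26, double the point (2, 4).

tangent at (2, 4): λ = (3·2² + 44)/(2·4) ≡ 3/8. 8⁻¹ ≡ 20 (mod 53) since 8·20 = 160 ≡ 1, so λ ≡ 3·20 ≡ 7.
  x = λ² - 2 - 2 = 49 - 4 ≡ 45; y = λ·(2 - 45) - 4 ≡ 13. → (45, 13)

(45, 13)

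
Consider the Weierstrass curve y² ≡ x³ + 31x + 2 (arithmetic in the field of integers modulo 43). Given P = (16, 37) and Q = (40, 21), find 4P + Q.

First 4P:
Repeated addition: build up to 4P.
2P: tangent at (16, 37): λ = (3·16² + 31)/(2·37) ≡ 25/31. 31⁻¹ ≡ 25 (mod 43), so λ ≡ 25·25 ≡ 23.
  x = λ² - 16 - 16 = 529 - 32 ≡ 24; y = λ·(16 - 24) - 37 ≡ 37. → (24, 37)
3P: (24, 37) + (16, 37). λ = (37 - 37)/(16 - 24) ≡ 0/35 mod 43. 35⁻¹ ≡ 16 (mod 43) since 35·16 = 560 ≡ 1, so λ ≡ 0.
  x = λ² - 24 - 16 = 0 - 40 ≡ 3; y = λ·(24 - 3) - 37 ≡ 6. → (3, 6)
4P: (3, 6) + (16, 37). λ = (37 - 6)/(16 - 3) ≡ 31/13 mod 43. 13⁻¹ ≡ 10 (mod 43) since 13·10 = 130 ≡ 1, so λ ≡ 9.
  x = λ² - 3 - 16 = 81 - 19 ≡ 19; y = λ·(3 - 19) - 6 ≡ 22. → (19, 22)
4P = (19, 22).
Finally 4P + Q:
(19, 22) + (40, 21). λ = (21 - 22)/(40 - 19) ≡ 42/21 mod 43. 21⁻¹ ≡ 41 (mod 43) since 21·41 = 861 ≡ 1, so λ ≡ 2.
  x = λ² - 19 - 40 = 4 - 59 ≡ 31; y = λ·(19 - 31) - 22 ≡ 40. → (31, 40)

(31, 40)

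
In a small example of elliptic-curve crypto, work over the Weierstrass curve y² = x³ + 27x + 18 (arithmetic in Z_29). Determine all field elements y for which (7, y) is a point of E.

x³ + 27x + 18 = 550 ≡ 28 (mod 29).
Square roots of 28 mod 29: 12 and 17 (since 12² = 144 ≡ 28).

12, 17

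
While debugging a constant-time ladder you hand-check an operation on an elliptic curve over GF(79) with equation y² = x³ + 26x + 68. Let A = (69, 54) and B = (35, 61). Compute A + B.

(6, 19)

(69, 54) + (35, 61). λ = (61 - 54)/(35 - 69) ≡ 7/45 mod 79. 45⁻¹ ≡ 72 (mod 79), so λ ≡ 30.
  x = λ² - 69 - 35 = 900 - 104 ≡ 6; y = λ·(69 - 6) - 54 ≡ 19. → (6, 19)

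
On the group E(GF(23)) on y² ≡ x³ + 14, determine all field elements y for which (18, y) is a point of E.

2, 21

x³ + 0x + 14 = 5846 ≡ 4 (mod 23).
Square roots of 4 mod 23: 2 and 21 (since 2² = 4 ≡ 4).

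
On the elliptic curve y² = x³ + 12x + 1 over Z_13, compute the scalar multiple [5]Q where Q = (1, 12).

Repeated addition: build up to 5Q.
2Q: tangent at (1, 12): λ = (3·1² + 12)/(2·12) ≡ 2/11. 11⁻¹ ≡ 6 (mod 13), so λ ≡ 2·6 ≡ 12.
  x = λ² - 1 - 1 = 144 - 2 ≡ 12; y = λ·(1 - 12) - 12 ≡ 12. → (12, 12)
3Q: (12, 12) + (1, 12). λ = (12 - 12)/(1 - 12) ≡ 0/2 mod 13. 2⁻¹ ≡ 7 (mod 13), so λ ≡ 0.
  x = λ² - 12 - 1 = 0 - 13 ≡ 0; y = λ·(12 - 0) - 12 ≡ 1. → (0, 1)
4Q: (0, 1) + (1, 12). λ = (12 - 1)/(1 - 0) ≡ 11/1 mod 13. 1⁻¹ ≡ 1 (mod 13), so λ ≡ 11.
  x = λ² - 0 - 1 = 121 - 1 ≡ 3; y = λ·(0 - 3) - 1 ≡ 5. → (3, 5)
5Q: (3, 5) + (1, 12). λ = (12 - 5)/(1 - 3) ≡ 7/11 mod 13. 11⁻¹ ≡ 6 (mod 13), so λ ≡ 3.
  x = λ² - 3 - 1 = 9 - 4 ≡ 5; y = λ·(3 - 5) - 5 ≡ 2. → (5, 2)

(5, 2)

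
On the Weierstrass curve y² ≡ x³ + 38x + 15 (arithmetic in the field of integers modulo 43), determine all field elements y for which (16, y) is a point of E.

none

x³ + 38x + 15 = 4719 ≡ 32 (mod 43).
32 is a non-residue mod 43; no y exists.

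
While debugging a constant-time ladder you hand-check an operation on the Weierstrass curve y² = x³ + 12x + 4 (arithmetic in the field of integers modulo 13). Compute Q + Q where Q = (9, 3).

tangent at (9, 3): λ = (3·9² + 12)/(2·3) ≡ 8/6. 6⁻¹ ≡ 11 (mod 13), so λ ≡ 8·11 ≡ 10.
  x = λ² - 9 - 9 = 100 - 18 ≡ 4; y = λ·(9 - 4) - 3 ≡ 8. → (4, 8)

(4, 8)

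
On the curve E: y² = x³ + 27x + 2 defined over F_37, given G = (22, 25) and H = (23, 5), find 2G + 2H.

(23, 5)

First 2G:
Repeated addition: build up to 2G.
2G: tangent at (22, 25): λ = (3·22² + 27)/(2·25) ≡ 36/13. 13⁻¹ ≡ 20 (mod 37), so λ ≡ 36·20 ≡ 17.
  x = λ² - 22 - 22 = 289 - 44 ≡ 23; y = λ·(22 - 23) - 25 ≡ 32. → (23, 32)
2G = (23, 32).
Next 2H:
Repeated addition: build up to 2H.
2H: tangent at (23, 5): λ = (3·23² + 27)/(2·5) ≡ 23/10. 10⁻¹ ≡ 26 (mod 37) since 10·26 = 260 ≡ 1, so λ ≡ 23·26 ≡ 6.
  x = λ² - 23 - 23 = 36 - 46 ≡ 27; y = λ·(23 - 27) - 5 ≡ 8. → (27, 8)
2H = (27, 8).
Finally 2G + 2H:
(23, 32) + (27, 8). λ = (8 - 32)/(27 - 23) ≡ 13/4 mod 37. 4⁻¹ ≡ 28 (mod 37), so λ ≡ 31.
  x = λ² - 23 - 27 = 961 - 50 ≡ 23; y = λ·(23 - 23) - 32 ≡ 5. → (23, 5)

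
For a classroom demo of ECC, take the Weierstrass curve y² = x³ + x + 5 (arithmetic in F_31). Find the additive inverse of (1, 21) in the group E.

-(1, 21) = (1, -21 mod 31) = (1, 10).

(1, 10)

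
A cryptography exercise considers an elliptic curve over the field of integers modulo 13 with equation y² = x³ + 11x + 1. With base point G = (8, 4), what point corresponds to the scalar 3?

(6, 6)

Repeated addition: build up to 3G.
2G: tangent at (8, 4): λ = (3·8² + 11)/(2·4) ≡ 8/8. 8⁻¹ ≡ 5 (mod 13) since 8·5 = 40 ≡ 1, so λ ≡ 8·5 ≡ 1.
  x = λ² - 8 - 8 = 1 - 16 ≡ 11; y = λ·(8 - 11) - 4 ≡ 6. → (11, 6)
3G: (11, 6) + (8, 4). λ = (4 - 6)/(8 - 11) ≡ 11/10 mod 13. 10⁻¹ ≡ 4 (mod 13), so λ ≡ 5.
  x = λ² - 11 - 8 = 25 - 19 ≡ 6; y = λ·(11 - 6) - 6 ≡ 6. → (6, 6)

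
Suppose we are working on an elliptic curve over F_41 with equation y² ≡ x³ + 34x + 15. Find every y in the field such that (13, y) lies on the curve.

x³ + 34x + 15 = 2654 ≡ 30 (mod 41).
30 is a non-residue mod 41; no y exists.

none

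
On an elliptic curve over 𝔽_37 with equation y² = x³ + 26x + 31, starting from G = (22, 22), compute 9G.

(22, 15)

Repeated addition: build up to 9G.
2G: tangent at (22, 22): λ = (3·22² + 26)/(2·22) ≡ 35/7. 7⁻¹ ≡ 16 (mod 37) since 7·16 = 112 ≡ 1, so λ ≡ 35·16 ≡ 5.
  x = λ² - 22 - 22 = 25 - 44 ≡ 18; y = λ·(22 - 18) - 22 ≡ 35. → (18, 35)
3G: (18, 35) + (22, 22). λ = (22 - 35)/(22 - 18) ≡ 24/4 mod 37. 4⁻¹ ≡ 28 (mod 37) since 4·28 = 112 ≡ 1, so λ ≡ 6.
  x = λ² - 18 - 22 = 36 - 40 ≡ 33; y = λ·(18 - 33) - 35 ≡ 23. → (33, 23)
4G: (33, 23) + (22, 22). λ = (22 - 23)/(22 - 33) ≡ 36/26 mod 37. 26⁻¹ ≡ 10 (mod 37) since 26·10 = 260 ≡ 1, so λ ≡ 27.
  x = λ² - 33 - 22 = 729 - 55 ≡ 8; y = λ·(33 - 8) - 23 ≡ 23. → (8, 23)
5G: (8, 23) + (22, 22). λ = (22 - 23)/(22 - 8) ≡ 36/14 mod 37. 14⁻¹ ≡ 8 (mod 37), so λ ≡ 29.
  x = λ² - 8 - 22 = 841 - 30 ≡ 34; y = λ·(8 - 34) - 23 ≡ 0. → (34, 0)
6G: (34, 0) + (22, 22). λ = (22 - 0)/(22 - 34) ≡ 22/25 mod 37. 25⁻¹ ≡ 3 (mod 37) since 25·3 = 75 ≡ 1, so λ ≡ 29.
  x = λ² - 34 - 22 = 841 - 56 ≡ 8; y = λ·(34 - 8) - 0 ≡ 14. → (8, 14)
7G: (8, 14) + (22, 22). λ = (22 - 14)/(22 - 8) ≡ 8/14 mod 37. 14⁻¹ ≡ 8 (mod 37), so λ ≡ 27.
  x = λ² - 8 - 22 = 729 - 30 ≡ 33; y = λ·(8 - 33) - 14 ≡ 14. → (33, 14)
8G: (33, 14) + (22, 22). λ = (22 - 14)/(22 - 33) ≡ 8/26 mod 37. 26⁻¹ ≡ 10 (mod 37) since 26·10 = 260 ≡ 1, so λ ≡ 6.
  x = λ² - 33 - 22 = 36 - 55 ≡ 18; y = λ·(33 - 18) - 14 ≡ 2. → (18, 2)
9G: (18, 2) + (22, 22). λ = (22 - 2)/(22 - 18) ≡ 20/4 mod 37. 4⁻¹ ≡ 28 (mod 37), so λ ≡ 5.
  x = λ² - 18 - 22 = 25 - 40 ≡ 22; y = λ·(18 - 22) - 2 ≡ 15. → (22, 15)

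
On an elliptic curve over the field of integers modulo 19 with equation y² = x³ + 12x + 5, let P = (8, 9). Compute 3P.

(18, 12)

Repeated addition: build up to 3P.
2P: tangent at (8, 9): λ = (3·8² + 12)/(2·9) ≡ 14/18. 18⁻¹ ≡ 18 (mod 19), so λ ≡ 14·18 ≡ 5.
  x = λ² - 8 - 8 = 25 - 16 ≡ 9; y = λ·(8 - 9) - 9 ≡ 5. → (9, 5)
3P: (9, 5) + (8, 9). λ = (9 - 5)/(8 - 9) ≡ 4/18 mod 19. 18⁻¹ ≡ 18 (mod 19) since 18·18 = 324 ≡ 1, so λ ≡ 15.
  x = λ² - 9 - 8 = 225 - 17 ≡ 18; y = λ·(9 - 18) - 5 ≡ 12. → (18, 12)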